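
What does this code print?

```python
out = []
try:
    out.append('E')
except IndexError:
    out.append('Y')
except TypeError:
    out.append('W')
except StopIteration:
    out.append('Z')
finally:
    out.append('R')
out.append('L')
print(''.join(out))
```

Execution trace: 'E' (try body, no exception) → 'R' (finally) → 'L' (after the try/except). Output: ERL

Answer: ERL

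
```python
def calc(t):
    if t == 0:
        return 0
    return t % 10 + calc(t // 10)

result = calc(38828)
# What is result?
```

Sum of digits of 38828: 8 + 2 + 8 + 8 + 3 = 29

Answer: 29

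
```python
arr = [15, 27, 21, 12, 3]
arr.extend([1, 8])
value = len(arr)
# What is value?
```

Trace:
`arr = [15, 27, 21, 12, 3]` → arr = [15, 27, 21, 12, 3]
`arr.extend([1, 8])` → arr = [15, 27, 21, 12, 3, 1, 8]
`value = len(arr)` → value = 7
So value = 7

Answer: 7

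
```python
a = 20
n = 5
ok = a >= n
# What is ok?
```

Trace:
`a = 20` → a = 20
`n = 5` → n = 5
`ok = a >= n` → ok = True
So ok = True

Answer: True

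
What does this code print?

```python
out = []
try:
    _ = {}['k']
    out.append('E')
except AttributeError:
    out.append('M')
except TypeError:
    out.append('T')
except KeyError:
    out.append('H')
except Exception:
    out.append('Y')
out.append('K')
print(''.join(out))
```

Execution trace: 'H' (except KeyError) → 'K' (after the try/except). Output: HK

Answer: HK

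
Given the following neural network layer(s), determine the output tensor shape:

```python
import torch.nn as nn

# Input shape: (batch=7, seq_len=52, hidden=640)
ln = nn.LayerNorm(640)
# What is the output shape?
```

Input: (7, 52, 640) -> Output: (7, 52, 640)

Answer: (7, 52, 640)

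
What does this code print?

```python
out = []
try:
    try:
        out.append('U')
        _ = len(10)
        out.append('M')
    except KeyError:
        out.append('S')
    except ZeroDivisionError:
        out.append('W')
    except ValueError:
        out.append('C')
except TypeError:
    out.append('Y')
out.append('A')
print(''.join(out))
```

Execution trace: 'U' (try body) → 'Y' (outer except TypeError) → 'A' (after the try/except). Output: UYA

Answer: UYA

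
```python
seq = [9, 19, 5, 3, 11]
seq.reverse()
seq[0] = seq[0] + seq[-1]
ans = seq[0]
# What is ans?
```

Trace:
`seq = [9, 19, 5, 3, 11]` → seq = [9, 19, 5, 3, 11]
`seq.reverse()` → seq = [11, 3, 5, 19, 9]
`seq[0] = seq[0] + seq[-1]` → seq = [20, 3, 5, 19, 9]
`ans = seq[0]` → ans = 20
So ans = 20

Answer: 20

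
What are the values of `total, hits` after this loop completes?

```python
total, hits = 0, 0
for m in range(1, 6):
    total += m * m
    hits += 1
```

Sum of squares and count
`total, hits` takes the values: (0, 0) → (1, 0) → (1, 1) → (5, 1) → (5, 2) → (14, 2) → (14, 3) → (30, 3) → (30, 4) → (55, 4) → (55, 5)

Answer: 55, 5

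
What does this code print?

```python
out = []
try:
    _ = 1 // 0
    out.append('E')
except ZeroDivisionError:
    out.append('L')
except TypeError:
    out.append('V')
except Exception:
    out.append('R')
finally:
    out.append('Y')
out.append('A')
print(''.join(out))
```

Execution trace: 'L' (except ZeroDivisionError) → 'Y' (finally) → 'A' (after the try/except). Output: LYA

Answer: LYA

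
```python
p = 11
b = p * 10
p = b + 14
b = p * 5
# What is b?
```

Trace:
`p = 11` → p = 11
`b = p * 10` → b = 110
`p = b + 14` → p = 124
`b = p * 5` → b = 620
So b = 620

Answer: 620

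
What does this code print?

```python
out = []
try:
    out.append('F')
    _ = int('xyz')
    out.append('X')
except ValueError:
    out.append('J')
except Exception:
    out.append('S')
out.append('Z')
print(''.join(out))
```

Execution trace: 'F' (try body) → 'J' (except ValueError) → 'Z' (after the try/except). Output: FJZ

Answer: FJZ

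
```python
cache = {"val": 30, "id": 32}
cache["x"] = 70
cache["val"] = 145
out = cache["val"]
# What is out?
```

Trace:
`cache = {"val": 30, "id": 32}` → cache = {'val': 30, 'id': 32}
`cache["x"] = 70` → cache = {'val': 30, 'id': 32, 'x': 70}
`cache["val"] = 145` → cache = {'val': 145, 'id': 32, 'x': 70}
`out = cache["val"]` → out = 145
So out = 145

Answer: 145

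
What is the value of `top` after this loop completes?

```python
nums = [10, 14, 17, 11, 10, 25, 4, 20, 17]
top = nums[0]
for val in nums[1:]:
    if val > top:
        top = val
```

Maximum of [10, 14, 17, 11, 10, 25, 4, 20, 17]
`top` takes the values: 10 → 14 → 17 → 25

Answer: 25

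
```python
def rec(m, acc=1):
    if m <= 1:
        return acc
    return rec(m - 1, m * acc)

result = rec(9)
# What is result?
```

Accumulator trace (n, acc): (9, 1) -> (8, 9) -> (7, 72) -> (6, 504) -> (5, 3024) -> (4, 15120) -> (3, 60480) -> (2, 181440) -> (1, 362880) -> return 362880

Answer: 362880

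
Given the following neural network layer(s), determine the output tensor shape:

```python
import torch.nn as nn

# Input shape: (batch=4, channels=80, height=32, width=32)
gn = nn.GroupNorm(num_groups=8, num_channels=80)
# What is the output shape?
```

Input: (4, 80, 32, 32) -> Output: (4, 80, 32, 32)

Answer: (4, 80, 32, 32)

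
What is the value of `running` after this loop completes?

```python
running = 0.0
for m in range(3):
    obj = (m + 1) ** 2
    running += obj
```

Sum of squared losses 1² + 2² + ... + 3²
`running` takes the values: 0.0 → 1.0 → 5.0 → 14.0

Answer: 14.0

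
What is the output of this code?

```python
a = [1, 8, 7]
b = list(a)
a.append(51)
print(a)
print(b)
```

Key concept: list() constructor creates copy.
Step by step:
`a = [1, 8, 7]` → a = [1, 8, 7]
`b = list(a)` → b = [1, 8, 7]
`a.append(51)` → a = [1, 8, 7, 51]
`print(a)` → prints [1, 8, 7, 51]
`print(b)` → prints [1, 8, 7]

Answer:
[1, 8, 7, 51]
[1, 8, 7]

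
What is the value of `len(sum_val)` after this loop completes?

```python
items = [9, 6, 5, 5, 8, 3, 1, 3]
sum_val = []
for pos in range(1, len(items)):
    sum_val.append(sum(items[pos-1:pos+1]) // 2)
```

Number of 2-element averages
`sum_val` takes the values: [] → [7] → [7, 5] → [7, 5, 5] → [7, 5, 5, 6] → [7, 5, 5, 6, 5] → [7, 5, 5, 6, 5, 2] → [7, 5, 5, 6, 5, 2, 2]
So `len(sum_val)` = 7

Answer: 7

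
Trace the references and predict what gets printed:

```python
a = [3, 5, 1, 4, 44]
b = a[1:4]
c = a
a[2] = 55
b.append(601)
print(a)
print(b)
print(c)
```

Key concept: slice vs alias.
Step by step:
`a = [3, 5, 1, 4, 44]` → a = [3, 5, 1, 4, 44]
`b = a[1:4]` → b = [5, 1, 4]
`c = a` → c = [3, 5, 1, 4, 44] (same object as a)
`a[2] = 55` → a = [3, 5, 55, 4, 44] (same object as c); c = [3, 5, 55, 4, 44] (same object as a)
`b.append(601)` → b = [5, 1, 4, 601]
`print(a)` → prints [3, 5, 55, 4, 44]
`print(b)` → prints [5, 1, 4, 601]
`print(c)` → prints [3, 5, 55, 4, 44]

Answer:
[3, 5, 55, 4, 44]
[5, 1, 4, 601]
[3, 5, 55, 4, 44]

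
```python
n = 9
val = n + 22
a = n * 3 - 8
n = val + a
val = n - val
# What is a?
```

Trace:
`n = 9` → n = 9
`val = n + 22` → val = 31
`a = n * 3 - 8` → a = 19
`n = val + a` → n = 50
`val = n - val` → val = 19
So a = 19

Answer: 19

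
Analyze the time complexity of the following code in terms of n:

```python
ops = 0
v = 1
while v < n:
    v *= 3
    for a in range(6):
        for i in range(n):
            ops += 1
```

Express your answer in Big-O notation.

Each loop level contributes: log n × 1 × n. Multiplying the contributions gives O(n log n).

Answer: O(n log n)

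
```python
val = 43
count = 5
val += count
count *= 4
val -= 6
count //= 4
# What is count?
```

Trace:
`val = 43` → val = 43
`count = 5` → count = 5
`val += count` → val = 48
`count *= 4` → count = 20
`val -= 6` → val = 42
`count //= 4` → count = 5
So count = 5

Answer: 5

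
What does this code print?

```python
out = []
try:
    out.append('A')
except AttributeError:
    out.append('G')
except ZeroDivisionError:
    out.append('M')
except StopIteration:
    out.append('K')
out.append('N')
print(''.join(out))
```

Execution trace: 'A' (try body, no exception) → 'N' (after the try/except). Output: AN

Answer: AN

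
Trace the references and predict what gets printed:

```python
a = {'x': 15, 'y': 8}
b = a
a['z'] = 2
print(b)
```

Key concept: dict aliasing.
Step by step:
`a = {'x': 15, 'y': 8}` → a = {'x': 15, 'y': 8}
`b = a` → b = {'x': 15, 'y': 8} (same object as a)
`a['z'] = 2` → a = {'x': 15, 'y': 8, 'z': 2} (same object as b); b = {'x': 15, 'y': 8, 'z': 2} (same object as a)
`print(b)` → prints {'x': 15, 'y': 8, 'z': 2}

Answer: {'x': 15, 'y': 8, 'z': 2}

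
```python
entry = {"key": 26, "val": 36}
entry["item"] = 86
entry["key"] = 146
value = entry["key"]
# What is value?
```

Trace:
`entry = {"key": 26, "val": 36}` → entry = {'key': 26, 'val': 36}
`entry["item"] = 86` → entry = {'key': 26, 'val': 36, 'item': 86}
`entry["key"] = 146` → entry = {'key': 146, 'val': 36, 'item': 86}
`value = entry["key"]` → value = 146
So value = 146

Answer: 146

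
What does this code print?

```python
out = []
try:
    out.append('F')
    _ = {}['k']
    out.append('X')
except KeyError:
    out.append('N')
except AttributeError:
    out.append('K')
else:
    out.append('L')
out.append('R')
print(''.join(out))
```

Execution trace: 'F' (try body) → 'N' (except KeyError) → 'R' (after the try/except). Output: FNR

Answer: FNR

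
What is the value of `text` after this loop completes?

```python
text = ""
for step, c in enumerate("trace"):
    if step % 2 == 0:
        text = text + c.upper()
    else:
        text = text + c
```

Uppercase even positions in 'trace'
`text` takes the values: "" → "T" → "Tr" → "TrA" → "TrAc" → "TrAcE"

Answer: "TrAcE"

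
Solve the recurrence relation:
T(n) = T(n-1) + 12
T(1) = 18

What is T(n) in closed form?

Unrolling: T(n) = T(1) + 12·(n-1) = 18 + 12(n-1) = 12n + 6.

Answer: T(n) = 12n + 6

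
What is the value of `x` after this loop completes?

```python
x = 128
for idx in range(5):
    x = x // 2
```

Halve 5 times: 128 // 2^5 = 4
`x` takes the values: 128 → 64 → 32 → 16 → 8 → 4

Answer: 4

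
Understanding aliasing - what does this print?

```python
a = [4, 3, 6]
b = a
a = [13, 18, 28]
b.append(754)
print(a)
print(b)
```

Key concept: rebinding vs mutation: a is rebound to a new list, b still points at the original.
Step by step:
`a = [4, 3, 6]` → a = [4, 3, 6]
`b = a` → b = [4, 3, 6] (same object as a)
`a = [13, 18, 28]` → a = [13, 18, 28]
`b.append(754)` → b = [4, 3, 6, 754]
`print(a)` → prints [13, 18, 28]
`print(b)` → prints [4, 3, 6, 754]

Answer:
[13, 18, 28]
[4, 3, 6, 754]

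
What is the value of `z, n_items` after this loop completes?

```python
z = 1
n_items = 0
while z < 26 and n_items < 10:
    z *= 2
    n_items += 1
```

Double until >= 26 or 10 iterations
`z, n_items` takes the values: (1, 0) → (2, 0) → (2, 1) → (4, 1) → (4, 2) → (8, 2) → (8, 3) → (16, 3) → (16, 4) → (32, 4) → (32, 5)

Answer: 32, 5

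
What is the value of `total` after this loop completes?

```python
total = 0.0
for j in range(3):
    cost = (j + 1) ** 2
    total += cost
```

Sum of squared losses 1² + 2² + ... + 3²
`total` takes the values: 0.0 → 1.0 → 5.0 → 14.0

Answer: 14.0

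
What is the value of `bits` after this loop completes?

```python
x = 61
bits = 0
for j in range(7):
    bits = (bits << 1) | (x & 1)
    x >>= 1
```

Reverse lowest 7 bits of 61
`bits` takes the values: 0 → 1 → 2 → 5 → 11 → 23 → 47 → 94

Answer: 94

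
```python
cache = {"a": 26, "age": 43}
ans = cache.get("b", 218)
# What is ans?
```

Trace:
`cache = {"a": 26, "age": 43}` → cache = {'a': 26, 'age': 43}
`ans = cache.get("b", 218)` → ans = 218
So ans = 218

Answer: 218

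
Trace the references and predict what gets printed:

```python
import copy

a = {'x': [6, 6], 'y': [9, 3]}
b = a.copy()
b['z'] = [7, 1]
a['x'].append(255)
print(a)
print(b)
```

Key concept: shallow copy of dict with mutable values.
Step by step:
`a = {'x': [6, 6], 'y': [9, 3]}` → a = {'x': [6, 6], 'y': [9, 3]}
`b = a.copy()` → b = {'x': [6, 6], 'y': [9, 3]}
`b['z'] = [7, 1]` → b = {'x': [6, 6], 'y': [9, 3], 'z': [7, 1]}
`a['x'].append(255)` → a = {'x': [6, 6, 255], 'y': [9, 3]}; b = {'x': [6, 6, 255], 'y': [9, 3], 'z': [7, 1]}
`print(a)` → prints {'x': [6, 6, 255], 'y': [9, 3]}
`print(b)` → prints {'x': [6, 6, 255], 'y': [9, 3], 'z': [7, 1]}

Answer:
{'x': [6, 6, 255], 'y': [9, 3]}
{'x': [6, 6, 255], 'y': [9, 3], 'z': [7, 1]}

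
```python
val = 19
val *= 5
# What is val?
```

Trace:
`val = 19` → val = 19
`val *= 5` → val = 95
So val = 95

Answer: 95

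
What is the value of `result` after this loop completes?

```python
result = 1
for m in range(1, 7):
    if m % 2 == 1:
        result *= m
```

Product of odd numbers 1 to 6
`result` takes the values: 1 → 3 → 15

Answer: 15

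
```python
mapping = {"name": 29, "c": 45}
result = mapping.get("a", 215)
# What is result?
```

Trace:
`mapping = {"name": 29, "c": 45}` → mapping = {'name': 29, 'c': 45}
`result = mapping.get("a", 215)` → result = 215
So result = 215

Answer: 215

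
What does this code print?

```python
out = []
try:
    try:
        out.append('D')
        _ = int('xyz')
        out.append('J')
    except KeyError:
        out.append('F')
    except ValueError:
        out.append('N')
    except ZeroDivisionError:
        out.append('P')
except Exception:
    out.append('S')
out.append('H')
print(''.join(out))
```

Execution trace: 'D' (inner try body) → 'N' (inner except ValueError) → 'H' (after the try/except). Output: DNH

Answer: DNH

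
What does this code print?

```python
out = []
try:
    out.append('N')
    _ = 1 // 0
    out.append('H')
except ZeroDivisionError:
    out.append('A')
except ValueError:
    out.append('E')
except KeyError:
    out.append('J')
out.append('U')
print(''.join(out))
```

Execution trace: 'N' (try body) → 'A' (except ZeroDivisionError) → 'U' (after the try/except). Output: NAU

Answer: NAU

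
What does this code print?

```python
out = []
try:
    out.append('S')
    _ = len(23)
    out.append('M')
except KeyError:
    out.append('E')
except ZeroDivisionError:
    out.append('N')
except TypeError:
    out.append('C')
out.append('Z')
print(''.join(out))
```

Execution trace: 'S' (try body) → 'C' (except TypeError) → 'Z' (after the try/except). Output: SCZ

Answer: SCZ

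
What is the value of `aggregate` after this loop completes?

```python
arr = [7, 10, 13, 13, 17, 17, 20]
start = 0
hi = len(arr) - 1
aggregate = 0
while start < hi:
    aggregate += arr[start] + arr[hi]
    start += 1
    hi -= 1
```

Sum of pairs from ends
`aggregate` takes the values: 0 → 27 → 54 → 84

Answer: 84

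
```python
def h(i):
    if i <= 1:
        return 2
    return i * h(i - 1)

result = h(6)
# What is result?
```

h(6) = 6 * 5 * 4 * 3 * 2 * 2 = 1440

Answer: 1440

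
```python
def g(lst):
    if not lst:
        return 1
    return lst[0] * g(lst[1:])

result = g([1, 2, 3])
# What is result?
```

Product over [1, 2, 3] = 1 * 2 * 3 = 6

Answer: 6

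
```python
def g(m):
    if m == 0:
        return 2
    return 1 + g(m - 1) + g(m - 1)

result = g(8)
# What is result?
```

g(m) = 1 + 2·g(m-1), g(0)=2. Closed form: (2+1)·2^8 - 1 = 767.

Answer: 767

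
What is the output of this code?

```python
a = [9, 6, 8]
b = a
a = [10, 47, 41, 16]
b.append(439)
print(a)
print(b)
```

Key concept: rebinding vs mutation: a is rebound to a new list, b still points at the original.
Step by step:
`a = [9, 6, 8]` → a = [9, 6, 8]
`b = a` → b = [9, 6, 8] (same object as a)
`a = [10, 47, 41, 16]` → a = [10, 47, 41, 16]
`b.append(439)` → b = [9, 6, 8, 439]
`print(a)` → prints [10, 47, 41, 16]
`print(b)` → prints [9, 6, 8, 439]

Answer:
[10, 47, 41, 16]
[9, 6, 8, 439]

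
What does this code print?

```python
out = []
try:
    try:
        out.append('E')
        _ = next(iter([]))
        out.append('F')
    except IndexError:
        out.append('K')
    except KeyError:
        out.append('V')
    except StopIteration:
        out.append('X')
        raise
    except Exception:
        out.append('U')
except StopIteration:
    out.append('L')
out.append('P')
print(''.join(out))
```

Execution trace: 'E' (inner try body) → 'X' (inner except StopIteration) → 'L' (outer except StopIteration) → 'P' (after the try/except). Output: EXLP

Answer: EXLP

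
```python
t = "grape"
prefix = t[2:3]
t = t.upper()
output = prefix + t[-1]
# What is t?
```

Trace:
`t = "grape"` → t = 'grape'
`prefix = t[2:3]` → prefix = 'a'
`t = t.upper()` → t = 'GRAPE'
`output = prefix + t[-1]` → output = 'aE'
So t = 'GRAPE'

Answer: 'GRAPE'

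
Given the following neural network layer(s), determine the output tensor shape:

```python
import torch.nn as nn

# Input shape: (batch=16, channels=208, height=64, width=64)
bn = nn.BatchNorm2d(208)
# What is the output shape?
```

Input: (16, 208, 64, 64) -> Output: (16, 208, 64, 64)

Answer: (16, 208, 64, 64)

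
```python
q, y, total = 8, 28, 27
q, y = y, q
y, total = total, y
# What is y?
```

Trace:
`q, y, total = 8, 28, 27` → q = 8; y = 28; total = 27
`q, y = y, q` → q = 28; y = 8
`y, total = total, y` → y = 27; total = 8
So y = 27

Answer: 27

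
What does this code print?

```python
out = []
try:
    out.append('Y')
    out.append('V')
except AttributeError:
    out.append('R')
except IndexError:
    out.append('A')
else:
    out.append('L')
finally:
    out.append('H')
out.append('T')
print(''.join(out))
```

Execution trace: 'Y' (try body) → 'V' (try body, no exception) → 'L' (else) → 'H' (finally) → 'T' (after the try/except). Output: YVLHT

Answer: YVLHT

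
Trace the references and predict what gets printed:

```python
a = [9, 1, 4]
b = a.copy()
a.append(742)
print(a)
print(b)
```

Key concept: list.copy() creates independent copy.
Step by step:
`a = [9, 1, 4]` → a = [9, 1, 4]
`b = a.copy()` → b = [9, 1, 4]
`a.append(742)` → a = [9, 1, 4, 742]
`print(a)` → prints [9, 1, 4, 742]
`print(b)` → prints [9, 1, 4]

Answer:
[9, 1, 4, 742]
[9, 1, 4]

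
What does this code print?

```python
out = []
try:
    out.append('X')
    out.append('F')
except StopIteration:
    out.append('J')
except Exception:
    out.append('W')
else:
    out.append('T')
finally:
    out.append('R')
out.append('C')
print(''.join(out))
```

Execution trace: 'X' (try body) → 'F' (try body, no exception) → 'T' (else) → 'R' (finally) → 'C' (after the try/except). Output: XFTRC

Answer: XFTRC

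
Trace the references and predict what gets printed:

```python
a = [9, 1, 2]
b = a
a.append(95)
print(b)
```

Key concept: basic list aliasing.
Step by step:
`a = [9, 1, 2]` → a = [9, 1, 2]
`b = a` → b = [9, 1, 2] (same object as a)
`a.append(95)` → a = [9, 1, 2, 95] (same object as b); b = [9, 1, 2, 95] (same object as a)
`print(b)` → prints [9, 1, 2, 95]

Answer: [9, 1, 2, 95]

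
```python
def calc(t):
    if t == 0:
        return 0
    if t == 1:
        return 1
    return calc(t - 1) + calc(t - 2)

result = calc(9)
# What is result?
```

Build up from base cases: calc(0)=0, calc(1)=1, calc(2)=1, calc(3)=2, calc(4)=3, calc(5)=5, calc(6)=8, ..., calc(9)=34

Answer: 34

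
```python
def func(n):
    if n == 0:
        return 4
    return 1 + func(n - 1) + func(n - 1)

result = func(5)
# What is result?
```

func(n) = 1 + 2·func(n-1), func(0)=4. Closed form: (4+1)·2^5 - 1 = 159.

Answer: 159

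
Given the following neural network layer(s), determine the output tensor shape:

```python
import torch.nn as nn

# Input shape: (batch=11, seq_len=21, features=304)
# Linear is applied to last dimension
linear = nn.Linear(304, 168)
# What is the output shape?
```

Input: (11, 21, 304) -> Output: (11, 21, 168)

Answer: (11, 21, 168)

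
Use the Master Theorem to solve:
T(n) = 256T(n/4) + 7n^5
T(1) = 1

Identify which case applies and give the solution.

a=256, b=4, f(n)=7n^5. log_4(256) = 4. Since c=5 > 4 and the regularity condition holds (256(n/4)^5 = (256/4^5)n^5 with 256/4^5 < 1), Case 3 applies: T(n) = Θ(f(n)) = O(n^5).

Answer: O(n^5) - Case 3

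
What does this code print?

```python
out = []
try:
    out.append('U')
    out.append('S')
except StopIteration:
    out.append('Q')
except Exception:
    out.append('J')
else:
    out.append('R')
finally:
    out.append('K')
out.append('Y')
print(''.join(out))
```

Execution trace: 'U' (try body) → 'S' (try body, no exception) → 'R' (else) → 'K' (finally) → 'Y' (after the try/except). Output: USRKY

Answer: USRKY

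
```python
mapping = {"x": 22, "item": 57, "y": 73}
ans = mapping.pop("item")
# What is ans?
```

Trace:
`mapping = {"x": 22, "item": 57, "y": 73}` → mapping = {'x': 22, 'item': 57, 'y': 73}
`ans = mapping.pop("item")` → mapping = {'x': 22, 'y': 73}; ans = 57
So ans = 57

Answer: 57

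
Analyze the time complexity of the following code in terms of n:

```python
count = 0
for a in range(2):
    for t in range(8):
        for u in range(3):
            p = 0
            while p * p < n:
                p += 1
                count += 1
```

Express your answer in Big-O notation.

Each loop level contributes: 1 × 1 × 1 × √n. Multiplying the contributions gives O(√n).

Answer: O(√n)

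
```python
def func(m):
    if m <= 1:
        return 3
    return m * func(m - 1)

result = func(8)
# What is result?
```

func(8) = 8 * 7 * 6 * 5 * 4 * 3 * 2 * 3 = 120960

Answer: 120960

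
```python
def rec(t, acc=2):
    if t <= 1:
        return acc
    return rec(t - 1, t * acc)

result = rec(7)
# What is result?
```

Accumulator trace (n, acc): (7, 2) -> (6, 14) -> (5, 84) -> (4, 420) -> (3, 1680) -> (2, 5040) -> (1, 10080) -> return 10080

Answer: 10080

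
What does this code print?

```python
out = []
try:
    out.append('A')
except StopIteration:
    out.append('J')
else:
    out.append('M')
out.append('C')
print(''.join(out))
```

Execution trace: 'A' (try body, no exception) → 'M' (else) → 'C' (after the try/except). Output: AMC

Answer: AMC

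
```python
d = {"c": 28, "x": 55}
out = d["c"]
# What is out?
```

Trace:
`d = {"c": 28, "x": 55}` → d = {'c': 28, 'x': 55}
`out = d["c"]` → out = 28
So out = 28

Answer: 28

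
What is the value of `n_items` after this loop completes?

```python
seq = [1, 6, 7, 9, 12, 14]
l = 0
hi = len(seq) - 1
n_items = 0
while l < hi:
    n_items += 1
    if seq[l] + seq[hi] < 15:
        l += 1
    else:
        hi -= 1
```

Steps to find pair summing to 15
`n_items` takes the values: 0 → 1 → 2 → 3 → 4 → 5

Answer: 5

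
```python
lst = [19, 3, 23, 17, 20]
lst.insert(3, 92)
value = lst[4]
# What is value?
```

Trace:
`lst = [19, 3, 23, 17, 20]` → lst = [19, 3, 23, 17, 20]
`lst.insert(3, 92)` → lst = [19, 3, 23, 92, 17, 20]
`value = lst[4]` → value = 17
So value = 17

Answer: 17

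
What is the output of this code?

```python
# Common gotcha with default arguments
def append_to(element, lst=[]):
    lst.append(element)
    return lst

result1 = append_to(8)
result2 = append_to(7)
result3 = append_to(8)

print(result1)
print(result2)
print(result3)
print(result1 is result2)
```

Key concept: mutable default argument gotcha.
Step by step:
`result1 = append_to(8)` → result1 = [8]
`result2 = append_to(7)` → result1 = [8, 7] (same object as result2); result2 = [8, 7] (same object as result1)
`result3 = append_to(8)` → result1 = [8, 7, 8] (same object as result2, result3); result2 = [8, 7, 8] (same object as result1, result3); result3 = [8, 7, 8] (same object as result1, result2)
`print(result1)` → prints [8, 7, 8]
`print(result2)` → prints [8, 7, 8]
`print(result3)` → prints [8, 7, 8]
`print(result1 is result2)` → prints True

Answer:
[8, 7, 8]
[8, 7, 8]
[8, 7, 8]
True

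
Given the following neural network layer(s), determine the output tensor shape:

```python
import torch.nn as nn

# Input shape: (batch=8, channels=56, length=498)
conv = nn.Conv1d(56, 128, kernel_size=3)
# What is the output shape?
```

Input: (8, 56, 498) -> Output: (8, 128, 496)

Answer: (8, 128, 496)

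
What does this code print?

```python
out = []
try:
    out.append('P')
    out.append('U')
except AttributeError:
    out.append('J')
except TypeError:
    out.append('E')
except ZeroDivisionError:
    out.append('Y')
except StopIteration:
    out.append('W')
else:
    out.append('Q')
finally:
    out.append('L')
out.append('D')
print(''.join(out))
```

Execution trace: 'P' (try body) → 'U' (try body, no exception) → 'Q' (else) → 'L' (finally) → 'D' (after the try/except). Output: PUQLD

Answer: PUQLD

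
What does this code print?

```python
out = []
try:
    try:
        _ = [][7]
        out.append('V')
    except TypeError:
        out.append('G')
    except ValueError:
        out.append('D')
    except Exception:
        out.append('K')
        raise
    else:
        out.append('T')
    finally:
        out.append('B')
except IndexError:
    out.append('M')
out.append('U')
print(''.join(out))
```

Execution trace: 'K' (inner except Exception) → 'B' (inner finally) → 'M' (outer except IndexError) → 'U' (after the try/except). Output: KBMU

Answer: KBMU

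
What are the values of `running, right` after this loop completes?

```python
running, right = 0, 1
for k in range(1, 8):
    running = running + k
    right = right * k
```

Sum and factorial of 1 to 7
`running, right` takes the values: (0, 1) → (1, 1) → (3, 1) → (3, 2) → (6, 2) → (6, 6) → (10, 6) → (10, 24) → (15, 24) → (15, 120) → (21, 120) → (21, 720) → (28, 720) → (28, 5040)

Answer: 28, 5040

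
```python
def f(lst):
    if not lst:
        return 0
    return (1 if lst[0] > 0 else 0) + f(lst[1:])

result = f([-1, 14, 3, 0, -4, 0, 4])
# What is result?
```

Count of positive elements in [-1, 14, 3, 0, -4, 0, 4] = 3

Answer: 3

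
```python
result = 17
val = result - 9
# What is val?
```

Trace:
`result = 17` → result = 17
`val = result - 9` → val = 8
So val = 8

Answer: 8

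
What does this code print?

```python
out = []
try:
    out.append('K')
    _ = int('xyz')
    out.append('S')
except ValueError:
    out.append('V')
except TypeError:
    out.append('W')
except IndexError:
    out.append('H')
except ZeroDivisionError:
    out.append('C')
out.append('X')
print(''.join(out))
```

Execution trace: 'K' (try body) → 'V' (except ValueError) → 'X' (after the try/except). Output: KVX

Answer: KVX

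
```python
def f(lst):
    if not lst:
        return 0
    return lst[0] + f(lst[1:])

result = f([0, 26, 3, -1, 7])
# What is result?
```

0 + 26 + 3 + (-1) + 7 + 0 = 35

Answer: 35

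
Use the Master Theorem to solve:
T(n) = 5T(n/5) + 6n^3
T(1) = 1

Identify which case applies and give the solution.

a=5, b=5, f(n)=6n^3. log_5(5) = 1. Since c=3 > 1 and the regularity condition holds (5(n/5)^3 = (5/5^3)n^3 with 5/5^3 < 1), Case 3 applies: T(n) = Θ(f(n)) = O(n^3).

Answer: O(n^3) - Case 3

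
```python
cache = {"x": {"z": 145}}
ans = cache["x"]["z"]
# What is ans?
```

Trace:
`cache = {"x": {"z": 145}}` → cache = {'x': {'z': 145}}
`ans = cache["x"]["z"]` → ans = 145
So ans = 145

Answer: 145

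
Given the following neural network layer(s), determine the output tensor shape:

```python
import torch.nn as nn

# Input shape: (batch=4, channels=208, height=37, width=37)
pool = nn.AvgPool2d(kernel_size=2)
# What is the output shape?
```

Input: (4, 208, 37, 37) -> Output: (4, 208, 18, 18)

Answer: (4, 208, 18, 18)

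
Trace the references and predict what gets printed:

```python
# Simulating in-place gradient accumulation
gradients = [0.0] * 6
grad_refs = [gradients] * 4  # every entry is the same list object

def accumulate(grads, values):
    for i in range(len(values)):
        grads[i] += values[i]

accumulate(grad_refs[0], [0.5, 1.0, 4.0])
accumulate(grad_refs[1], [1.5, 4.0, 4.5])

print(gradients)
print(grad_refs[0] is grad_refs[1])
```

Key concept: gradient accumulation aliasing.
Step by step:
`gradients = [0.0] * 6` → gradients = [0.0, 0.0, 0.0, 0.0, 0.0, 0.0]
`grad_refs = [gradients] * 4` → grad_refs = [[0.0, 0.0, 0.0, 0.0, 0.0, 0.0], [0.0, 0.0, 0.0, 0.0, 0.0, 0.0], [0.0, 0.0, 0.0, 0.0, 0.0, 0.0], [0.0, 0.0, 0.0, 0.0, 0.0, 0.0]]
`accumulate(grad_refs[0], [0.5, 1.0, 4.0])` → gradients = [0.5, 1.0, 4.0, 0.0, 0.0, 0.0]; grad_refs = [[0.5, 1.0, 4.0, 0.0, 0.0, 0.0], [0.5, 1.0, 4.0, 0.0, 0.0, 0.0], [0.5, 1.0, 4.0, 0.0, 0.0, 0.0], [0.5, 1.0, 4.0, 0.0, 0.0, 0.0]]
`accumulate(grad_refs[1], [1.5, 4.0, 4.5])` → gradients = [2.0, 5.0, 8.5, 0.0, 0.0, 0.0]; grad_refs = [[2.0, 5.0, 8.5, 0.0, 0.0, 0.0], [2.0, 5.0, 8.5, 0.0, 0.0, 0.0], [2.0, 5.0, 8.5, 0.0, 0.0, 0.0], [2.0, 5.0, 8.5, 0.0, 0.0, 0.0]]
`print(gradients)` → prints [2.0, 5.0, 8.5, 0.0, 0.0, 0.0]
`print(grad_refs[0] is grad_refs[1])` → prints True

Answer:
[2.0, 5.0, 8.5, 0.0, 0.0, 0.0]
True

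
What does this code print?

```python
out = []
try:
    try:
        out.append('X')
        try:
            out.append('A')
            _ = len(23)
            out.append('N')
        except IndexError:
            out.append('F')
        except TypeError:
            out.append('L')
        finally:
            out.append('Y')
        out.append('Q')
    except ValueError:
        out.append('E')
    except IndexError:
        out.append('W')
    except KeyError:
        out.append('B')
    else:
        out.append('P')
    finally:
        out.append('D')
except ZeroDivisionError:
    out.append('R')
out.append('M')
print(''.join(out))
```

Execution trace: 'X' (try body) → 'A' (inner try body) → 'L' (inner except TypeError) → 'Y' (inner finally) → 'Q' (try body, no exception) → 'P' (else) → 'D' (finally) → 'M' (after the try/except). Output: XALYQPDM

Answer: XALYQPDM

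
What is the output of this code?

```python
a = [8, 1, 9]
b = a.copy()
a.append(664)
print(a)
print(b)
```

Key concept: list.copy() creates independent copy.
Step by step:
`a = [8, 1, 9]` → a = [8, 1, 9]
`b = a.copy()` → b = [8, 1, 9]
`a.append(664)` → a = [8, 1, 9, 664]
`print(a)` → prints [8, 1, 9, 664]
`print(b)` → prints [8, 1, 9]

Answer:
[8, 1, 9, 664]
[8, 1, 9]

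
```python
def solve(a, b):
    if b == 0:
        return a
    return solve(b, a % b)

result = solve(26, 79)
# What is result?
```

solve(26, 79) -> solve(79, 26) -> solve(26, 1) -> solve(1, 0) -> 1

Answer: 1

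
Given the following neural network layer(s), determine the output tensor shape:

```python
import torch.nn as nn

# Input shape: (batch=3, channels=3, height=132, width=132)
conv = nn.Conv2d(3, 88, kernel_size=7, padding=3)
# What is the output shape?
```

Input: (3, 3, 132, 132) -> Output: (3, 88, 132, 132)

Answer: (3, 88, 132, 132)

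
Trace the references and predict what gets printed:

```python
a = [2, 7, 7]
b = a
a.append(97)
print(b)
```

Key concept: basic list aliasing.
Step by step:
`a = [2, 7, 7]` → a = [2, 7, 7]
`b = a` → b = [2, 7, 7] (same object as a)
`a.append(97)` → a = [2, 7, 7, 97] (same object as b); b = [2, 7, 7, 97] (same object as a)
`print(b)` → prints [2, 7, 7, 97]

Answer: [2, 7, 7, 97]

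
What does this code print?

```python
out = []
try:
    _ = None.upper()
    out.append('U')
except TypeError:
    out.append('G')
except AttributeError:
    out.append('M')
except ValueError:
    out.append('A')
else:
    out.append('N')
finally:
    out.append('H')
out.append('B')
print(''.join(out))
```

Execution trace: 'M' (except AttributeError) → 'H' (finally) → 'B' (after the try/except). Output: MHB

Answer: MHB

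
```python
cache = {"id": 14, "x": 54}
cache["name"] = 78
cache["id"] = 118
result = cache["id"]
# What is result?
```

Trace:
`cache = {"id": 14, "x": 54}` → cache = {'id': 14, 'x': 54}
`cache["name"] = 78` → cache = {'id': 14, 'x': 54, 'name': 78}
`cache["id"] = 118` → cache = {'id': 118, 'x': 54, 'name': 78}
`result = cache["id"]` → result = 118
So result = 118

Answer: 118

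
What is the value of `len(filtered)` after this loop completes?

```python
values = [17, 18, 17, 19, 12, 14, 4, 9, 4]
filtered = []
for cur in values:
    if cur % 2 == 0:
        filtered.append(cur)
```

Count even numbers in [17, 18, 17, 19, 12, 14, 4, 9, 4]
`filtered` takes the values: [] → [18] → [18, 12] → [18, 12, 14] → [18, 12, 14, 4] → [18, 12, 14, 4, 4]
So `len(filtered)` = 5

Answer: 5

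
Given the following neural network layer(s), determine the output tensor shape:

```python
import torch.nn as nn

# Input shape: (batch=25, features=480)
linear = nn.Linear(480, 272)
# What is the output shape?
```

Input: (25, 480) -> Output: (25, 272)

Answer: (25, 272)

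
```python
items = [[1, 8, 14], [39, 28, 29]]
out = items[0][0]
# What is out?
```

Trace:
`items = [[1, 8, 14], [39, 28, 29]]` → items = [[1, 8, 14], [39, 28, 29]]
`out = items[0][0]` → out = 1
So out = 1

Answer: 1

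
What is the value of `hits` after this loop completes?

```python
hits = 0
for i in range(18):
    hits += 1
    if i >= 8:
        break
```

Loop breaks when i reaches 8, hits is 9
`hits` takes the values: 0 → 1 → 2 → 3 → 4 → 5 → 6 → 7 → 8 → 9

Answer: 9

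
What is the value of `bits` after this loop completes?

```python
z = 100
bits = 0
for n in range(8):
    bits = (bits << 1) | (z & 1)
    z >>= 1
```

Reverse lowest 8 bits of 100
`bits` takes the values: 0 → 1 → 2 → 4 → 9 → 19 → 38

Answer: 38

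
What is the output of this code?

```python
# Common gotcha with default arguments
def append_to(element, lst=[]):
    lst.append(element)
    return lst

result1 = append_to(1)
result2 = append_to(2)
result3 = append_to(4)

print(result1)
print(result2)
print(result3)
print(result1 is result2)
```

Key concept: mutable default argument gotcha.
Step by step:
`result1 = append_to(1)` → result1 = [1]
`result2 = append_to(2)` → result1 = [1, 2] (same object as result2); result2 = [1, 2] (same object as result1)
`result3 = append_to(4)` → result1 = [1, 2, 4] (same object as result2, result3); result2 = [1, 2, 4] (same object as result1, result3); result3 = [1, 2, 4] (same object as result1, result2)
`print(result1)` → prints [1, 2, 4]
`print(result2)` → prints [1, 2, 4]
`print(result3)` → prints [1, 2, 4]
`print(result1 is result2)` → prints True

Answer:
[1, 2, 4]
[1, 2, 4]
[1, 2, 4]
True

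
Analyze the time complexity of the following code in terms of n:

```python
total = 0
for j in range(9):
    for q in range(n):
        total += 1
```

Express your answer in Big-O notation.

Each loop level contributes: 1 × n. Multiplying the contributions gives O(n).

Answer: O(n)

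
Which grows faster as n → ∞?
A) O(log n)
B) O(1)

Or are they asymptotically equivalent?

O(log n) vs O(1): Higher order terms dominate.

Answer: A) O(log n) grows faster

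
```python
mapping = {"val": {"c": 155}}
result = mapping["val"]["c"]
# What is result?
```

Trace:
`mapping = {"val": {"c": 155}}` → mapping = {'val': {'c': 155}}
`result = mapping["val"]["c"]` → result = 155
So result = 155

Answer: 155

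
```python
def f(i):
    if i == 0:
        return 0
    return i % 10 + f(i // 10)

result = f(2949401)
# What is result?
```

Sum of digits of 2949401: 1 + 0 + 4 + 9 + 4 + 9 + 2 = 29

Answer: 29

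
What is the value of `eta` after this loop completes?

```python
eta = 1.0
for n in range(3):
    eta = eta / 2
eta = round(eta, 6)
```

Halving LR 3 times: 1 / 2^3
`eta` takes the values: 1.0 → 0.5 → 0.25 → 0.125

Answer: 0.125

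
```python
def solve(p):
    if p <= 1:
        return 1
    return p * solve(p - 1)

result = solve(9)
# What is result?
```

solve(9) = 9 * 8 * 7 * 6 * 5 * 4 * 3 * 2 * 1 = 362880

Answer: 362880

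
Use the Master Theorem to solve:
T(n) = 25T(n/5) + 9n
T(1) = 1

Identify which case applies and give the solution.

a=25, b=5, f(n)=9n. log_5(25) = 2. Since c=1 < 2, Case 1 applies: T(n) = Θ(n^log_b(a)) = O(n^2).

Answer: O(n^2) - Case 1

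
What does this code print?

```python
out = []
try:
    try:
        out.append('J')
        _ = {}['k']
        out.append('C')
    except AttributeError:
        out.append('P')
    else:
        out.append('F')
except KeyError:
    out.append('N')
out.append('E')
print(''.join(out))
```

Execution trace: 'J' (try body) → 'N' (outer except KeyError) → 'E' (after the try/except). Output: JNE

Answer: JNE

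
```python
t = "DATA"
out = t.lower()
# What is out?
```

Trace:
`t = "DATA"` → t = 'DATA'
`out = t.lower()` → out = 'data'
So out = 'data'

Answer: 'data'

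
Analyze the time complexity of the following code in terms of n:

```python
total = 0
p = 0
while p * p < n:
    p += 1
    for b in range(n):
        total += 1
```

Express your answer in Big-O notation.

Each loop level contributes: √n × n. Multiplying the contributions gives O(n√n).

Answer: O(n√n)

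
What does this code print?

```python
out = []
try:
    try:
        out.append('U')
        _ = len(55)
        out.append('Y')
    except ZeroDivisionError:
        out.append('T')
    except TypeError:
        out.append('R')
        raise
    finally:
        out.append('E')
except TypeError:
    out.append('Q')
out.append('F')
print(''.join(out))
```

Execution trace: 'U' (inner try body) → 'R' (inner except TypeError) → 'E' (inner finally) → 'Q' (outer except TypeError) → 'F' (after the try/except). Output: UREQF

Answer: UREQF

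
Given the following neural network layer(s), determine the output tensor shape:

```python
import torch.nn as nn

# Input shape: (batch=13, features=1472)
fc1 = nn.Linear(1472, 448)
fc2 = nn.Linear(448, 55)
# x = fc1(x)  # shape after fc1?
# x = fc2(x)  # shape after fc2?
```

Input: (13, 1472) -> after fc1: (13, 448) -> Output: (13, 55)

Answer: (13, 55)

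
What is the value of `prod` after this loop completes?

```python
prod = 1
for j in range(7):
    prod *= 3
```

3^7 = 2187
`prod` takes the values: 1 → 3 → 9 → 27 → 81 → 243 → 729 → 2187

Answer: 2187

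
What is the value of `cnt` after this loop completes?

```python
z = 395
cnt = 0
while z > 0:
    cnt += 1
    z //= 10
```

Count digits by repeated division by 10
`cnt` takes the values: 0 → 1 → 2 → 3

Answer: 3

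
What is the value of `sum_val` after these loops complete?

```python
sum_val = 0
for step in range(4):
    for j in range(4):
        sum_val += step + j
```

Sum of all step+j for step,j in 4x4
`sum_val` takes the values: 0 → 1 → 3 → 6 → 7 → 9 → 12 → 16 → 18 → 21 → 25 → 30 → 33 → 37 → 42 → 48

Answer: 48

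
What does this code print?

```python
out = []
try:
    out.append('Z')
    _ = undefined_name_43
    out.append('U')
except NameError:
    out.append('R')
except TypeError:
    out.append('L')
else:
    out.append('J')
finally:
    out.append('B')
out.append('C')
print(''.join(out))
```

Execution trace: 'Z' (try body) → 'R' (except NameError) → 'B' (finally) → 'C' (after the try/except). Output: ZRBC

Answer: ZRBC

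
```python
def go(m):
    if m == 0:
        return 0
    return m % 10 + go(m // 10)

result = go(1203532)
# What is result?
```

Sum of digits of 1203532: 2 + 3 + 5 + 3 + 0 + 2 + 1 = 16

Answer: 16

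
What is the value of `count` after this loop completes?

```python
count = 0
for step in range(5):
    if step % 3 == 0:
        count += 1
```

Count numbers divisible by 3 in range(5)
`count` takes the values: 0 → 1 → 2

Answer: 2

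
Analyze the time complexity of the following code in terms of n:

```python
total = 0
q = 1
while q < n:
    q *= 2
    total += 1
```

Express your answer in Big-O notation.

Each loop level contributes: log n. Multiplying the contributions gives O(log n).

Answer: O(log n)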